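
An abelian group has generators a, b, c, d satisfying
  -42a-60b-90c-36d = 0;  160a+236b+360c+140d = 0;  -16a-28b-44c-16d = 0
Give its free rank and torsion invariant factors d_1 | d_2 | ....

Answer: M ≅ ℤ^1 ⊕ ℤ/2 ⊕ ℤ/4 ⊕ ℤ/12

Derivation:
rank_ℚ(R)=3; free=4−3=1
SNF(R) diag = [2, 4, 12] → torsion [2, 4, 12]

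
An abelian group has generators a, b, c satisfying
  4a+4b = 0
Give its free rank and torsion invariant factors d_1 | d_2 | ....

Answer: M ≅ ℤ^2 ⊕ ℤ/4

Derivation:
rank_ℚ(R)=1; free=3−1=2
SNF(R) diag = [4] → torsion [4]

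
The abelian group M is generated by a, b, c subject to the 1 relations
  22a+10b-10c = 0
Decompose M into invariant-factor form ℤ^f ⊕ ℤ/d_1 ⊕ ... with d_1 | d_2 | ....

Answer: M ≅ ℤ^2 ⊕ ℤ/2

Derivation:
rank_ℚ(R)=1; free=3−1=2
SNF(R) diag = [2] → torsion [2]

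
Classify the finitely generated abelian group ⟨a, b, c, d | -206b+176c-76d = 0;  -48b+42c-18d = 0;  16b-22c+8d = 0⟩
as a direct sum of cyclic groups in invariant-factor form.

rank_ℚ(R)=3; free=4−3=1
SNF(R) diag = [2, 6, 6] → torsion [2, 6, 6]

Answer: M ≅ ℤ^1 ⊕ ℤ/2 ⊕ ℤ/6 ⊕ ℤ/6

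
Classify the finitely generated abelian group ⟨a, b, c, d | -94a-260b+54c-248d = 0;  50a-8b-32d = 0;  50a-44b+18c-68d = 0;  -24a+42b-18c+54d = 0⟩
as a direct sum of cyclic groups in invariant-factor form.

Answer: M ≅ ℤ/2 ⊕ ℤ/6 ⊕ ℤ/18 ⊕ ℤ/36

Derivation:
rank_ℚ(R)=4; free=4−4=0
SNF(R) diag = [2, 6, 18, 36] → torsion [2, 6, 18, 36]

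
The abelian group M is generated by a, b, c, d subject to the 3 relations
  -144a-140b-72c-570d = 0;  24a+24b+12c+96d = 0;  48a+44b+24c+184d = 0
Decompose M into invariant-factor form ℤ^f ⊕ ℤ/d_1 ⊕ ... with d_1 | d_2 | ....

rank_ℚ(R)=3; free=4−3=1
SNF(R) diag = [2, 4, 12] → torsion [2, 4, 12]

Answer: M ≅ ℤ^1 ⊕ ℤ/2 ⊕ ℤ/4 ⊕ ℤ/12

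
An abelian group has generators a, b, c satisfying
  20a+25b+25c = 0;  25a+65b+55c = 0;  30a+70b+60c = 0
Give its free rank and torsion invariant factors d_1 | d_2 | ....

Answer: M ≅ ℤ/5 ⊕ ℤ/5 ⊕ ℤ/10

Derivation:
rank_ℚ(R)=3; free=3−3=0
SNF(R) diag = [5, 5, 10] → torsion [5, 5, 10]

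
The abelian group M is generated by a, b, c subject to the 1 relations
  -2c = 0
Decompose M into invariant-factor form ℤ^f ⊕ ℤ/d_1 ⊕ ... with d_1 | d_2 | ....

rank_ℚ(R)=1; free=3−1=2
SNF(R) diag = [2] → torsion [2]

Answer: M ≅ ℤ^2 ⊕ ℤ/2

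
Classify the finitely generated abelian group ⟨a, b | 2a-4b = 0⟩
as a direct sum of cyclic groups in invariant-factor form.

Answer: M ≅ ℤ^1 ⊕ ℤ/2

Derivation:
rank_ℚ(R)=1; free=2−1=1
SNF(R) diag = [2] → torsion [2]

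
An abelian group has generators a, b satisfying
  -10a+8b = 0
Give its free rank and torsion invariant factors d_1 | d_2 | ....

rank_ℚ(R)=1; free=2−1=1
SNF(R) diag = [2] → torsion [2]

Answer: M ≅ ℤ^1 ⊕ ℤ/2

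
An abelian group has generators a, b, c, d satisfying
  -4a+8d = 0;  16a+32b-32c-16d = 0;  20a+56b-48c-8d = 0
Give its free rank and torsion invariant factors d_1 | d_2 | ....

Answer: M ≅ ℤ^1 ⊕ ℤ/4 ⊕ ℤ/8 ⊕ ℤ/16

Derivation:
rank_ℚ(R)=3; free=4−3=1
SNF(R) diag = [4, 8, 16] → torsion [4, 8, 16]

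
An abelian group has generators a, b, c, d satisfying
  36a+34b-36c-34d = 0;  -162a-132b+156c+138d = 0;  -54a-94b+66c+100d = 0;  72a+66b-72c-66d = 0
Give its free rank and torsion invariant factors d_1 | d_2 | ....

Answer: M ≅ ℤ/2 ⊕ ℤ/6 ⊕ ℤ/18 ⊕ ℤ/36

Derivation:
rank_ℚ(R)=4; free=4−4=0
SNF(R) diag = [2, 6, 18, 36] → torsion [2, 6, 18, 36]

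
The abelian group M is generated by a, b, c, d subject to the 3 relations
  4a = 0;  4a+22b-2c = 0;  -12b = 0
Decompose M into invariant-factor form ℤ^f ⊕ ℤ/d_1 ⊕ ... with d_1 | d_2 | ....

rank_ℚ(R)=3; free=4−3=1
SNF(R) diag = [2, 4, 12] → torsion [2, 4, 12]

Answer: M ≅ ℤ^1 ⊕ ℤ/2 ⊕ ℤ/4 ⊕ ℤ/12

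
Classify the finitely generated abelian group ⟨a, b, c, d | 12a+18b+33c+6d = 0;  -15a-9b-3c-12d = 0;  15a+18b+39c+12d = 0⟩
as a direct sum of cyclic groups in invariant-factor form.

Answer: M ≅ ℤ^1 ⊕ ℤ/3 ⊕ ℤ/9 ⊕ ℤ/9

Derivation:
rank_ℚ(R)=3; free=4−3=1
SNF(R) diag = [3, 9, 9] → torsion [3, 9, 9]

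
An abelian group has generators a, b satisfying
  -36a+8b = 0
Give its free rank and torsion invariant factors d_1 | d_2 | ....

rank_ℚ(R)=1; free=2−1=1
SNF(R) diag = [4] → torsion [4]

Answer: M ≅ ℤ^1 ⊕ ℤ/4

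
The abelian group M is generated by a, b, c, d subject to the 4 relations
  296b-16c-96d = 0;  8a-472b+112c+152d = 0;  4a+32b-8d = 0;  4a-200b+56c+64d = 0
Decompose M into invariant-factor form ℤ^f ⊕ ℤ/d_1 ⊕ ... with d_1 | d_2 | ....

Answer: M ≅ ℤ/4 ⊕ ℤ/8 ⊕ ℤ/24 ⊕ ℤ/24

Derivation:
rank_ℚ(R)=4; free=4−4=0
SNF(R) diag = [4, 8, 24, 24] → torsion [4, 8, 24, 24]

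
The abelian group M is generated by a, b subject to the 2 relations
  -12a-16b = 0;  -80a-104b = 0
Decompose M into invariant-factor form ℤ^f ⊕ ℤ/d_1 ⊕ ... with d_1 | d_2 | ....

rank_ℚ(R)=2; free=2−2=0
SNF(R) diag = [4, 8] → torsion [4, 8]

Answer: M ≅ ℤ/4 ⊕ ℤ/8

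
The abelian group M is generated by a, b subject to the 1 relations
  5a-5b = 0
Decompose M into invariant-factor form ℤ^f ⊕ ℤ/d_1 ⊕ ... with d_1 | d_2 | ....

rank_ℚ(R)=1; free=2−1=1
SNF(R) diag = [5] → torsion [5]

Answer: M ≅ ℤ^1 ⊕ ℤ/5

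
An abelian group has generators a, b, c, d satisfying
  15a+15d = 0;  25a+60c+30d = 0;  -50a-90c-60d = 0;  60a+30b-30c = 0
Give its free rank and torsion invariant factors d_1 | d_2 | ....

Answer: M ≅ ℤ/5 ⊕ ℤ/15 ⊕ ℤ/30 ⊕ ℤ/30

Derivation:
rank_ℚ(R)=4; free=4−4=0
SNF(R) diag = [5, 15, 30, 30] → torsion [5, 15, 30, 30]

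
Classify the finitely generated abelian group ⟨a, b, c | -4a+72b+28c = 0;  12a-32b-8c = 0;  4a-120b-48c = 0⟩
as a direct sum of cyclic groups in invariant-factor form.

rank_ℚ(R)=3; free=3−3=0
SNF(R) diag = [4, 4, 8] → torsion [4, 4, 8]

Answer: M ≅ ℤ/4 ⊕ ℤ/4 ⊕ ℤ/8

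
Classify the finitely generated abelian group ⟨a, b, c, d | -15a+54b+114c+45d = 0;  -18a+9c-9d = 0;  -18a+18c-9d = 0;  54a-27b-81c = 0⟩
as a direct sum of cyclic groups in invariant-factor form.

Answer: M ≅ ℤ/3 ⊕ ℤ/9 ⊕ ℤ/9 ⊕ ℤ/27

Derivation:
rank_ℚ(R)=4; free=4−4=0
SNF(R) diag = [3, 9, 9, 27] → torsion [3, 9, 9, 27]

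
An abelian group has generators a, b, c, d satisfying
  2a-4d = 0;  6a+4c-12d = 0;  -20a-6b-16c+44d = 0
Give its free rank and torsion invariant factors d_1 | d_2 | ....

rank_ℚ(R)=3; free=4−3=1
SNF(R) diag = [2, 2, 4] → torsion [2, 2, 4]

Answer: M ≅ ℤ^1 ⊕ ℤ/2 ⊕ ℤ/2 ⊕ ℤ/4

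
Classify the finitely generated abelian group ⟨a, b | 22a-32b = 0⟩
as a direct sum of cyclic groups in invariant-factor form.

rank_ℚ(R)=1; free=2−1=1
SNF(R) diag = [2] → torsion [2]

Answer: M ≅ ℤ^1 ⊕ ℤ/2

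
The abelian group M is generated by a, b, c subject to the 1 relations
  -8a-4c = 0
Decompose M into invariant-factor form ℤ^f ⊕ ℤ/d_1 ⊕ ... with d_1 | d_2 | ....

Answer: M ≅ ℤ^2 ⊕ ℤ/4

Derivation:
rank_ℚ(R)=1; free=3−1=2
SNF(R) diag = [4] → torsion [4]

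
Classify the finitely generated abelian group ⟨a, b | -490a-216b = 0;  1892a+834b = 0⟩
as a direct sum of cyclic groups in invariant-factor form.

Answer: M ≅ ℤ/2 ⊕ ℤ/6

Derivation:
rank_ℚ(R)=2; free=2−2=0
SNF(R) diag = [2, 6] → torsion [2, 6]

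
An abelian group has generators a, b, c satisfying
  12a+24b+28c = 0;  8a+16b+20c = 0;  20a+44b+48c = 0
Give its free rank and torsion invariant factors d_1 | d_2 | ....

rank_ℚ(R)=3; free=3−3=0
SNF(R) diag = [4, 4, 4] → torsion [4, 4, 4]

Answer: M ≅ ℤ/4 ⊕ ℤ/4 ⊕ ℤ/4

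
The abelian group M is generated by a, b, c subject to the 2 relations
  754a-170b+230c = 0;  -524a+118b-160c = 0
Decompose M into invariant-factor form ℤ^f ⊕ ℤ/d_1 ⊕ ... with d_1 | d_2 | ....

rank_ℚ(R)=2; free=3−2=1
SNF(R) diag = [2, 6] → torsion [2, 6]

Answer: M ≅ ℤ^1 ⊕ ℤ/2 ⊕ ℤ/6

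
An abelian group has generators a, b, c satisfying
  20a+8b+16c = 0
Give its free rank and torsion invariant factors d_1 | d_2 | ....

Answer: M ≅ ℤ^2 ⊕ ℤ/4

Derivation:
rank_ℚ(R)=1; free=3−1=2
SNF(R) diag = [4] → torsion [4]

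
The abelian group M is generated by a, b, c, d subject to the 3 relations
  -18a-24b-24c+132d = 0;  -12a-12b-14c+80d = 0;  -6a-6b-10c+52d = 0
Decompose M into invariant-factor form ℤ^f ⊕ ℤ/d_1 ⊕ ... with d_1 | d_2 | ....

Answer: M ≅ ℤ^1 ⊕ ℤ/2 ⊕ ℤ/6 ⊕ ℤ/18

Derivation:
rank_ℚ(R)=3; free=4−3=1
SNF(R) diag = [2, 6, 18] → torsion [2, 6, 18]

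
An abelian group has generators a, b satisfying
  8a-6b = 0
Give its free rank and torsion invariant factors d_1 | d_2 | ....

Answer: M ≅ ℤ^1 ⊕ ℤ/2

Derivation:
rank_ℚ(R)=1; free=2−1=1
SNF(R) diag = [2] → torsion [2]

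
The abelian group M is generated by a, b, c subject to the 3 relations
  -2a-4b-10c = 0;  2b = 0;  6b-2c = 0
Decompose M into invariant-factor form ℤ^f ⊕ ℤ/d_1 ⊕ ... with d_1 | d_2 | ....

rank_ℚ(R)=3; free=3−3=0
SNF(R) diag = [2, 2, 2] → torsion [2, 2, 2]

Answer: M ≅ ℤ/2 ⊕ ℤ/2 ⊕ ℤ/2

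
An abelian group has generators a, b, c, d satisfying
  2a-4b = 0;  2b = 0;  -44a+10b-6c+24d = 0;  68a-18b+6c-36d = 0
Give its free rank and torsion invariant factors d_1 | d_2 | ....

rank_ℚ(R)=4; free=4−4=0
SNF(R) diag = [2, 2, 6, 12] → torsion [2, 2, 6, 12]

Answer: M ≅ ℤ/2 ⊕ ℤ/2 ⊕ ℤ/6 ⊕ ℤ/12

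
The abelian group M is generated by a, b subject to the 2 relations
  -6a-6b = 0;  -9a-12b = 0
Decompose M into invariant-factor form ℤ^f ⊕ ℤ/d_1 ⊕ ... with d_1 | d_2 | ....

Answer: M ≅ ℤ/3 ⊕ ℤ/6

Derivation:
rank_ℚ(R)=2; free=2−2=0
SNF(R) diag = [3, 6] → torsion [3, 6]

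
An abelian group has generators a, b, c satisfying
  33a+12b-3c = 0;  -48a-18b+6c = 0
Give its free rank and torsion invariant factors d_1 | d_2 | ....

Answer: M ≅ ℤ^1 ⊕ ℤ/3 ⊕ ℤ/6

Derivation:
rank_ℚ(R)=2; free=3−2=1
SNF(R) diag = [3, 6] → torsion [3, 6]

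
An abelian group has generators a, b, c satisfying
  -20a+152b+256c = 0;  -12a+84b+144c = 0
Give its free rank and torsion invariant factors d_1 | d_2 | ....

rank_ℚ(R)=2; free=3−2=1
SNF(R) diag = [4, 12] → torsion [4, 12]

Answer: M ≅ ℤ^1 ⊕ ℤ/4 ⊕ ℤ/12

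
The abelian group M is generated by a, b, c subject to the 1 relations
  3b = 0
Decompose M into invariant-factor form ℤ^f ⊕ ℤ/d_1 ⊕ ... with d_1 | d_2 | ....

Answer: M ≅ ℤ^2 ⊕ ℤ/3

Derivation:
rank_ℚ(R)=1; free=3−1=2
SNF(R) diag = [3] → torsion [3]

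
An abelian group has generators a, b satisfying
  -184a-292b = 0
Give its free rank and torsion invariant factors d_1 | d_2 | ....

rank_ℚ(R)=1; free=2−1=1
SNF(R) diag = [4] → torsion [4]

Answer: M ≅ ℤ^1 ⊕ ℤ/4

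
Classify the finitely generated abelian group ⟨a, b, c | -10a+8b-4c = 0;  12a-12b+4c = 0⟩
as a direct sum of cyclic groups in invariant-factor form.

rank_ℚ(R)=2; free=3−2=1
SNF(R) diag = [2, 4] → torsion [2, 4]

Answer: M ≅ ℤ^1 ⊕ ℤ/2 ⊕ ℤ/4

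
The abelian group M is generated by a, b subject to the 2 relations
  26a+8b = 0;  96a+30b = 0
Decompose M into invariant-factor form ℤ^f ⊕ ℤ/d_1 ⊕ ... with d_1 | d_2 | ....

rank_ℚ(R)=2; free=2−2=0
SNF(R) diag = [2, 6] → torsion [2, 6]

Answer: M ≅ ℤ/2 ⊕ ℤ/6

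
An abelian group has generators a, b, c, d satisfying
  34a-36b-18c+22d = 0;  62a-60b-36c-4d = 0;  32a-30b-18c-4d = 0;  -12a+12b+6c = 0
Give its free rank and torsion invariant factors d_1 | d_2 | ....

Answer: M ≅ ℤ/2 ⊕ ℤ/6 ⊕ ℤ/6 ⊕ ℤ/18

Derivation:
rank_ℚ(R)=4; free=4−4=0
SNF(R) diag = [2, 6, 6, 18] → torsion [2, 6, 6, 18]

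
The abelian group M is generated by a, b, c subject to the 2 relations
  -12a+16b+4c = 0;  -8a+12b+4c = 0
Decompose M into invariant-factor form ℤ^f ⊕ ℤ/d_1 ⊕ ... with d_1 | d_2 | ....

Answer: M ≅ ℤ^1 ⊕ ℤ/4 ⊕ ℤ/4

Derivation:
rank_ℚ(R)=2; free=3−2=1
SNF(R) diag = [4, 4] → torsion [4, 4]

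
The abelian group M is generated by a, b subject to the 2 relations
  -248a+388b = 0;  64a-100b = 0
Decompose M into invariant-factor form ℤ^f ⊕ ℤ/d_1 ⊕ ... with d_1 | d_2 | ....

Answer: M ≅ ℤ/4 ⊕ ℤ/8

Derivation:
rank_ℚ(R)=2; free=2−2=0
SNF(R) diag = [4, 8] → torsion [4, 8]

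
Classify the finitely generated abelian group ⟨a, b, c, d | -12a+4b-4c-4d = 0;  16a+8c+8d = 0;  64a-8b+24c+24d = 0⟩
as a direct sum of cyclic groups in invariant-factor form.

rank_ℚ(R)=3; free=4−3=1
SNF(R) diag = [4, 8, 8] → torsion [4, 8, 8]

Answer: M ≅ ℤ^1 ⊕ ℤ/4 ⊕ ℤ/8 ⊕ ℤ/8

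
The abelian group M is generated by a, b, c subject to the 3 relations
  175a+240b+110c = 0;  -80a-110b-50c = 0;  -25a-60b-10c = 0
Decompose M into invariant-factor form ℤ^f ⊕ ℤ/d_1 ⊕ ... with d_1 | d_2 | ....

Answer: M ≅ ℤ/5 ⊕ ℤ/10 ⊕ ℤ/20

Derivation:
rank_ℚ(R)=3; free=3−3=0
SNF(R) diag = [5, 10, 20] → torsion [5, 10, 20]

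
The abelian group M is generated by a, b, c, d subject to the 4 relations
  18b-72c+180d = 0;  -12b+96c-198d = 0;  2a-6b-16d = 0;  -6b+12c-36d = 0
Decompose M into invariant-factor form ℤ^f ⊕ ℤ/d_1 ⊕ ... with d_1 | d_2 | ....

Answer: M ≅ ℤ/2 ⊕ ℤ/6 ⊕ ℤ/18 ⊕ ℤ/36

Derivation:
rank_ℚ(R)=4; free=4−4=0
SNF(R) diag = [2, 6, 18, 36] → torsion [2, 6, 18, 36]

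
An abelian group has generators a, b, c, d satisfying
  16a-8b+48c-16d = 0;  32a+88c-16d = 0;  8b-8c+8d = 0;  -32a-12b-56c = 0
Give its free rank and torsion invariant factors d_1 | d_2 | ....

Answer: M ≅ ℤ/4 ⊕ ℤ/8 ⊕ ℤ/8 ⊕ ℤ/16

Derivation:
rank_ℚ(R)=4; free=4−4=0
SNF(R) diag = [4, 8, 8, 16] → torsion [4, 8, 8, 16]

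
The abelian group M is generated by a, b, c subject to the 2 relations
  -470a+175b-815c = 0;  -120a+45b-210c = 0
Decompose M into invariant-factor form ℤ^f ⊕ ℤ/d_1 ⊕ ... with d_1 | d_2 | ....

rank_ℚ(R)=2; free=3−2=1
SNF(R) diag = [5, 15] → torsion [5, 15]

Answer: M ≅ ℤ^1 ⊕ ℤ/5 ⊕ ℤ/15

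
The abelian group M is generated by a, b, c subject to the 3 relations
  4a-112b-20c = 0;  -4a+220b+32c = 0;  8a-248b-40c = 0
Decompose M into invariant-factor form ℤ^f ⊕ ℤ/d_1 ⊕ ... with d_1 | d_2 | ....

rank_ℚ(R)=3; free=3−3=0
SNF(R) diag = [4, 12, 24] → torsion [4, 12, 24]

Answer: M ≅ ℤ/4 ⊕ ℤ/12 ⊕ ℤ/24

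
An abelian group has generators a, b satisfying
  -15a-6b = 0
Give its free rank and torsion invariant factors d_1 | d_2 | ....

rank_ℚ(R)=1; free=2−1=1
SNF(R) diag = [3] → torsion [3]

Answer: M ≅ ℤ^1 ⊕ ℤ/3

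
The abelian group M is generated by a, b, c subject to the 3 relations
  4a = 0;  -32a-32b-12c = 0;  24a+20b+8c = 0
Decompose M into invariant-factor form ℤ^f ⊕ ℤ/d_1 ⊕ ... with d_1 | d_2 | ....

Answer: M ≅ ℤ/4 ⊕ ℤ/4 ⊕ ℤ/4

Derivation:
rank_ℚ(R)=3; free=3−3=0
SNF(R) diag = [4, 4, 4] → torsion [4, 4, 4]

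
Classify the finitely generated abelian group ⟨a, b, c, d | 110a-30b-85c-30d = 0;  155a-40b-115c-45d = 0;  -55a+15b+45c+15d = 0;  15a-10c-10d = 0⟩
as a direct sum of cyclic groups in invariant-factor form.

Answer: M ≅ ℤ/5 ⊕ ℤ/5 ⊕ ℤ/5 ⊕ ℤ/5

Derivation:
rank_ℚ(R)=4; free=4−4=0
SNF(R) diag = [5, 5, 5, 5] → torsion [5, 5, 5, 5]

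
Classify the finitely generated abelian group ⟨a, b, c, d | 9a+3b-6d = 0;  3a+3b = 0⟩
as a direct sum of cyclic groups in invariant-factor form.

Answer: M ≅ ℤ^2 ⊕ ℤ/3 ⊕ ℤ/6

Derivation:
rank_ℚ(R)=2; free=4−2=2
SNF(R) diag = [3, 6] → torsion [3, 6]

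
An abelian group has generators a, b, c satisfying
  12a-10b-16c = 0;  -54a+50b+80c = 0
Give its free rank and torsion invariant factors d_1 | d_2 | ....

Answer: M ≅ ℤ^1 ⊕ ℤ/2 ⊕ ℤ/6

Derivation:
rank_ℚ(R)=2; free=3−2=1
SNF(R) diag = [2, 6] → torsion [2, 6]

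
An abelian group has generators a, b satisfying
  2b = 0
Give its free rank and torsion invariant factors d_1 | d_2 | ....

Answer: M ≅ ℤ^1 ⊕ ℤ/2

Derivation:
rank_ℚ(R)=1; free=2−1=1
SNF(R) diag = [2] → torsion [2]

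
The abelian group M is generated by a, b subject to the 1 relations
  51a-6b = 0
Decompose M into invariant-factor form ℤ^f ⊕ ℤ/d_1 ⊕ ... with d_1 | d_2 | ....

Answer: M ≅ ℤ^1 ⊕ ℤ/3

Derivation:
rank_ℚ(R)=1; free=2−1=1
SNF(R) diag = [3] → torsion [3]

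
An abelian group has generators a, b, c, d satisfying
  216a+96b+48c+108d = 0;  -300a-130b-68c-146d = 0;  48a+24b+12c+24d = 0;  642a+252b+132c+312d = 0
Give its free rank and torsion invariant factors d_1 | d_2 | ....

rank_ℚ(R)=4; free=4−4=0
SNF(R) diag = [2, 6, 12, 12] → torsion [2, 6, 12, 12]

Answer: M ≅ ℤ/2 ⊕ ℤ/6 ⊕ ℤ/12 ⊕ ℤ/12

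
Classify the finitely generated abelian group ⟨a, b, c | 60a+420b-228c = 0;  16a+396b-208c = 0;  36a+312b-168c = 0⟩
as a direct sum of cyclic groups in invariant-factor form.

Answer: M ≅ ℤ/4 ⊕ ℤ/12 ⊕ ℤ/36

Derivation:
rank_ℚ(R)=3; free=3−3=0
SNF(R) diag = [4, 12, 36] → torsion [4, 12, 36]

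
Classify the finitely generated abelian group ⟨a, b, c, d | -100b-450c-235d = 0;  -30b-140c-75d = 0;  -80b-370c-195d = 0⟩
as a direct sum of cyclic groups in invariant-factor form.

Answer: M ≅ ℤ^1 ⊕ ℤ/5 ⊕ ℤ/10 ⊕ ℤ/20

Derivation:
rank_ℚ(R)=3; free=4−3=1
SNF(R) diag = [5, 10, 20] → torsion [5, 10, 20]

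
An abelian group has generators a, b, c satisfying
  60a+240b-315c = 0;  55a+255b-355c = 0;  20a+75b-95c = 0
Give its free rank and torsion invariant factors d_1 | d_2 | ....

rank_ℚ(R)=3; free=3−3=0
SNF(R) diag = [5, 15, 15] → torsion [5, 15, 15]

Answer: M ≅ ℤ/5 ⊕ ℤ/15 ⊕ ℤ/15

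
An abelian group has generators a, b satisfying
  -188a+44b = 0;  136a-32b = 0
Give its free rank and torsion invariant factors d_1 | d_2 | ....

Answer: M ≅ ℤ/4 ⊕ ℤ/8

Derivation:
rank_ℚ(R)=2; free=2−2=0
SNF(R) diag = [4, 8] → torsion [4, 8]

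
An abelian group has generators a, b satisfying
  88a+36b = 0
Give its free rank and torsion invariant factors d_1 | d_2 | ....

rank_ℚ(R)=1; free=2−1=1
SNF(R) diag = [4] → torsion [4]

Answer: M ≅ ℤ^1 ⊕ ℤ/4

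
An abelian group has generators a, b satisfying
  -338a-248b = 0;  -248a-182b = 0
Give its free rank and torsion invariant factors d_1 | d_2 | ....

rank_ℚ(R)=2; free=2−2=0
SNF(R) diag = [2, 6] → torsion [2, 6]

Answer: M ≅ ℤ/2 ⊕ ℤ/6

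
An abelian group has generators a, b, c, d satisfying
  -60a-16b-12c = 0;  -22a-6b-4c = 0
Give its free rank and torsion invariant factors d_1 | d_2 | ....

rank_ℚ(R)=2; free=4−2=2
SNF(R) diag = [2, 4] → torsion [2, 4]

Answer: M ≅ ℤ^2 ⊕ ℤ/2 ⊕ ℤ/4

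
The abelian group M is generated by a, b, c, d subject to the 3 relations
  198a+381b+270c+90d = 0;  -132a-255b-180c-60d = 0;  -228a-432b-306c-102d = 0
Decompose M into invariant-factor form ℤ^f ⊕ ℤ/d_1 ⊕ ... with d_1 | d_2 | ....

Answer: M ≅ ℤ^1 ⊕ ℤ/3 ⊕ ℤ/6 ⊕ ℤ/18

Derivation:
rank_ℚ(R)=3; free=4−3=1
SNF(R) diag = [3, 6, 18] → torsion [3, 6, 18]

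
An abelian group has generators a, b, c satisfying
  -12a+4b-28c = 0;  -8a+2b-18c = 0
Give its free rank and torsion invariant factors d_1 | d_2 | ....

Answer: M ≅ ℤ^1 ⊕ ℤ/2 ⊕ ℤ/4

Derivation:
rank_ℚ(R)=2; free=3−2=1
SNF(R) diag = [2, 4] → torsion [2, 4]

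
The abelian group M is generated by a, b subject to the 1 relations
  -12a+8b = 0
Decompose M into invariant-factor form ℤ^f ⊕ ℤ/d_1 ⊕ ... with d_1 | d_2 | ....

rank_ℚ(R)=1; free=2−1=1
SNF(R) diag = [4] → torsion [4]

Answer: M ≅ ℤ^1 ⊕ ℤ/4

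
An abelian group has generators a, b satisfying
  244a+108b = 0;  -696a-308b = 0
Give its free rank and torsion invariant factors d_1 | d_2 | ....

rank_ℚ(R)=2; free=2−2=0
SNF(R) diag = [4, 4] → torsion [4, 4]

Answer: M ≅ ℤ/4 ⊕ ℤ/4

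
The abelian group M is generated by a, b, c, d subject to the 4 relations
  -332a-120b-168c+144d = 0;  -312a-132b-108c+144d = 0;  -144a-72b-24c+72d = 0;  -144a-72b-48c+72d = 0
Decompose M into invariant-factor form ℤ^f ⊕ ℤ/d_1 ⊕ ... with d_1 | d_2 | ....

Answer: M ≅ ℤ/4 ⊕ ℤ/12 ⊕ ℤ/24 ⊕ ℤ/72

Derivation:
rank_ℚ(R)=4; free=4−4=0
SNF(R) diag = [4, 12, 24, 72] → torsion [4, 12, 24, 72]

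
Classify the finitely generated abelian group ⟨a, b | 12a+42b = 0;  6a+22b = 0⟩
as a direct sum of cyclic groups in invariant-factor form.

Answer: M ≅ ℤ/2 ⊕ ℤ/6

Derivation:
rank_ℚ(R)=2; free=2−2=0
SNF(R) diag = [2, 6] → torsion [2, 6]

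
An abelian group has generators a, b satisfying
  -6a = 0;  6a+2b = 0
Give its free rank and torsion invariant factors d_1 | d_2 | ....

rank_ℚ(R)=2; free=2−2=0
SNF(R) diag = [2, 6] → torsion [2, 6]

Answer: M ≅ ℤ/2 ⊕ ℤ/6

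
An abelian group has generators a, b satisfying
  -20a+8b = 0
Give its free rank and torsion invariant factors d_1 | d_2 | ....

Answer: M ≅ ℤ^1 ⊕ ℤ/4

Derivation:
rank_ℚ(R)=1; free=2−1=1
SNF(R) diag = [4] → torsion [4]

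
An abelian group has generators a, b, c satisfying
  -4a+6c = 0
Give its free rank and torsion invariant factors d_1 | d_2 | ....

Answer: M ≅ ℤ^2 ⊕ ℤ/2

Derivation:
rank_ℚ(R)=1; free=3−1=2
SNF(R) diag = [2] → torsion [2]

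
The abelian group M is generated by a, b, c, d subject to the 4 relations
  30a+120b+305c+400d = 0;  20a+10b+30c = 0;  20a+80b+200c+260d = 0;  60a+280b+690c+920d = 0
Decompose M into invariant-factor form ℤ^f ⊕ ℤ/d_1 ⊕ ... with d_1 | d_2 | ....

Answer: M ≅ ℤ/5 ⊕ ℤ/10 ⊕ ℤ/20 ⊕ ℤ/40

Derivation:
rank_ℚ(R)=4; free=4−4=0
SNF(R) diag = [5, 10, 20, 40] → torsion [5, 10, 20, 40]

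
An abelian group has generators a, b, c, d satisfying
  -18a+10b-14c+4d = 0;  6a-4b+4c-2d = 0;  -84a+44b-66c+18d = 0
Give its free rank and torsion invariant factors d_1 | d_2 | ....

Answer: M ≅ ℤ^1 ⊕ ℤ/2 ⊕ ℤ/2 ⊕ ℤ/6

Derivation:
rank_ℚ(R)=3; free=4−3=1
SNF(R) diag = [2, 2, 6] → torsion [2, 2, 6]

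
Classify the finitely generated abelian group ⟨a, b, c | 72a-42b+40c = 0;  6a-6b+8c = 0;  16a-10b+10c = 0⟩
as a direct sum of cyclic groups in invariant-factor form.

Answer: M ≅ ℤ/2 ⊕ ℤ/2 ⊕ ℤ/6

Derivation:
rank_ℚ(R)=3; free=3−3=0
SNF(R) diag = [2, 2, 6] → torsion [2, 2, 6]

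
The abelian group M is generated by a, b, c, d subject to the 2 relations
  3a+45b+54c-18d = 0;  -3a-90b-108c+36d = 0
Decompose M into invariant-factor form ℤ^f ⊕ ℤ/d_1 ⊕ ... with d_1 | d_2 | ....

rank_ℚ(R)=2; free=4−2=2
SNF(R) diag = [3, 9] → torsion [3, 9]

Answer: M ≅ ℤ^2 ⊕ ℤ/3 ⊕ ℤ/9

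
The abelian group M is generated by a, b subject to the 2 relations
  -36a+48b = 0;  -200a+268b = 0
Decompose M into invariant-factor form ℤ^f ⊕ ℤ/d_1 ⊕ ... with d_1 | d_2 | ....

Answer: M ≅ ℤ/4 ⊕ ℤ/12

Derivation:
rank_ℚ(R)=2; free=2−2=0
SNF(R) diag = [4, 12] → torsion [4, 12]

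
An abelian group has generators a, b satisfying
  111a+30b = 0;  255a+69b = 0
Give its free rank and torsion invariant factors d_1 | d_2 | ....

rank_ℚ(R)=2; free=2−2=0
SNF(R) diag = [3, 3] → torsion [3, 3]

Answer: M ≅ ℤ/3 ⊕ ℤ/3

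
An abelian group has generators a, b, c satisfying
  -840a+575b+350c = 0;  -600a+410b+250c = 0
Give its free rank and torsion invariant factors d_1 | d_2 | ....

rank_ℚ(R)=2; free=3−2=1
SNF(R) diag = [5, 10] → torsion [5, 10]

Answer: M ≅ ℤ^1 ⊕ ℤ/5 ⊕ ℤ/10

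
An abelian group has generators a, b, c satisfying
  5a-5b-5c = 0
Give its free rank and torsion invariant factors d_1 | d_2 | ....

rank_ℚ(R)=1; free=3−1=2
SNF(R) diag = [5] → torsion [5]

Answer: M ≅ ℤ^2 ⊕ ℤ/5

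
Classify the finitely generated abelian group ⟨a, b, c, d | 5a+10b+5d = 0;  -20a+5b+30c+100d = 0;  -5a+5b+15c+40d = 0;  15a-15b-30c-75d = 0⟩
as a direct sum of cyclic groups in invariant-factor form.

rank_ℚ(R)=4; free=4−4=0
SNF(R) diag = [5, 15, 15, 30] → torsion [5, 15, 15, 30]

Answer: M ≅ ℤ/5 ⊕ ℤ/15 ⊕ ℤ/15 ⊕ ℤ/30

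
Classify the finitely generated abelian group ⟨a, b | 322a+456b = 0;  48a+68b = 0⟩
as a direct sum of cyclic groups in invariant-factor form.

Answer: M ≅ ℤ/2 ⊕ ℤ/4

Derivation:
rank_ℚ(R)=2; free=2−2=0
SNF(R) diag = [2, 4] → torsion [2, 4]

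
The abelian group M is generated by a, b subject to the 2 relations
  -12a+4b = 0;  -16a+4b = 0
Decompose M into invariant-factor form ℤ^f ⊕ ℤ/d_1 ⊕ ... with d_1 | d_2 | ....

Answer: M ≅ ℤ/4 ⊕ ℤ/4

Derivation:
rank_ℚ(R)=2; free=2−2=0
SNF(R) diag = [4, 4] → torsion [4, 4]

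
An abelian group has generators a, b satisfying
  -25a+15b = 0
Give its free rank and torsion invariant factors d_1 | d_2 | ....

rank_ℚ(R)=1; free=2−1=1
SNF(R) diag = [5] → torsion [5]

Answer: M ≅ ℤ^1 ⊕ ℤ/5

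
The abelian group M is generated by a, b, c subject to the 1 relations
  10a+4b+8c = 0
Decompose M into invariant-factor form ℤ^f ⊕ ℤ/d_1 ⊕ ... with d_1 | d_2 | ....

Answer: M ≅ ℤ^2 ⊕ ℤ/2

Derivation:
rank_ℚ(R)=1; free=3−1=2
SNF(R) diag = [2] → torsion [2]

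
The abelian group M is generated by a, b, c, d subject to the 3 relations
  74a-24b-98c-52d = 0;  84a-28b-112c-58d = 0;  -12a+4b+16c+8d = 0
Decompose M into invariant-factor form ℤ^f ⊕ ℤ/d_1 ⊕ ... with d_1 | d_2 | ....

rank_ℚ(R)=3; free=4−3=1
SNF(R) diag = [2, 2, 4] → torsion [2, 2, 4]

Answer: M ≅ ℤ^1 ⊕ ℤ/2 ⊕ ℤ/2 ⊕ ℤ/4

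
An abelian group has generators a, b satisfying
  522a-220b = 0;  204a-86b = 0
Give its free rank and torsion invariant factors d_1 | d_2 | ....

Answer: M ≅ ℤ/2 ⊕ ℤ/6

Derivation:
rank_ℚ(R)=2; free=2−2=0
SNF(R) diag = [2, 6] → torsion [2, 6]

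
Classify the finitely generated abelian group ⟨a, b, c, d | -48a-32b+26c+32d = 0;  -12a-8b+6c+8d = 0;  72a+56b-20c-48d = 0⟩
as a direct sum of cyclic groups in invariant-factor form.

Answer: M ≅ ℤ^1 ⊕ ℤ/2 ⊕ ℤ/4 ⊕ ℤ/8

Derivation:
rank_ℚ(R)=3; free=4−3=1
SNF(R) diag = [2, 4, 8] → torsion [2, 4, 8]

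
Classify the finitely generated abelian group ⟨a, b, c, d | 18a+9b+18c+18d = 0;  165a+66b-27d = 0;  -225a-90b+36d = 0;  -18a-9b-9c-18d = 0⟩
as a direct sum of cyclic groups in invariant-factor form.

rank_ℚ(R)=4; free=4−4=0
SNF(R) diag = [3, 9, 9, 9] → torsion [3, 9, 9, 9]

Answer: M ≅ ℤ/3 ⊕ ℤ/9 ⊕ ℤ/9 ⊕ ℤ/9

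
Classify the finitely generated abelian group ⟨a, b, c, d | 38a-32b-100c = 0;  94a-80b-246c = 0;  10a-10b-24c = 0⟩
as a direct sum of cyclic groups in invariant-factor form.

Answer: M ≅ ℤ^1 ⊕ ℤ/2 ⊕ ℤ/2 ⊕ ℤ/2

Derivation:
rank_ℚ(R)=3; free=4−3=1
SNF(R) diag = [2, 2, 2] → torsion [2, 2, 2]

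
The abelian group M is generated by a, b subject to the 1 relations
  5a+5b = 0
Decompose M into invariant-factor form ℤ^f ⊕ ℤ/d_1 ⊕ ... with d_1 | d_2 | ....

rank_ℚ(R)=1; free=2−1=1
SNF(R) diag = [5] → torsion [5]

Answer: M ≅ ℤ^1 ⊕ ℤ/5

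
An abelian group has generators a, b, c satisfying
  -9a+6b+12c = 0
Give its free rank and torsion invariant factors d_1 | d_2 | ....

rank_ℚ(R)=1; free=3−1=2
SNF(R) diag = [3] → torsion [3]

Answer: M ≅ ℤ^2 ⊕ ℤ/3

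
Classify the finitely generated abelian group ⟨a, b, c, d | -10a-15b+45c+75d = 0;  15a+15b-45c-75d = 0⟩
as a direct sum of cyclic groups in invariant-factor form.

Answer: M ≅ ℤ^2 ⊕ ℤ/5 ⊕ ℤ/15

Derivation:
rank_ℚ(R)=2; free=4−2=2
SNF(R) diag = [5, 15] → torsion [5, 15]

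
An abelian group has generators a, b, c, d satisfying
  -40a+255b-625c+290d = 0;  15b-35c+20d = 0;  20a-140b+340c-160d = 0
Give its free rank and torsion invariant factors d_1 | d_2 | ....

rank_ℚ(R)=3; free=4−3=1
SNF(R) diag = [5, 10, 20] → torsion [5, 10, 20]

Answer: M ≅ ℤ^1 ⊕ ℤ/5 ⊕ ℤ/10 ⊕ ℤ/20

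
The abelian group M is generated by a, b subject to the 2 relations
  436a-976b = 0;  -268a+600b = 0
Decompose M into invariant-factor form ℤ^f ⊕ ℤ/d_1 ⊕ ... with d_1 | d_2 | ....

rank_ℚ(R)=2; free=2−2=0
SNF(R) diag = [4, 8] → torsion [4, 8]

Answer: M ≅ ℤ/4 ⊕ ℤ/8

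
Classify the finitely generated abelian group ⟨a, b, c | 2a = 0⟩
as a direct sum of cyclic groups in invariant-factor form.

rank_ℚ(R)=1; free=3−1=2
SNF(R) diag = [2] → torsion [2]

Answer: M ≅ ℤ^2 ⊕ ℤ/2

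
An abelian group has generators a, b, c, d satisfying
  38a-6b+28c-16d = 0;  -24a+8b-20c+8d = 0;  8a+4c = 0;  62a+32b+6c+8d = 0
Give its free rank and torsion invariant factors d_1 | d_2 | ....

rank_ℚ(R)=4; free=4−4=0
SNF(R) diag = [2, 2, 4, 8] → torsion [2, 2, 4, 8]

Answer: M ≅ ℤ/2 ⊕ ℤ/2 ⊕ ℤ/4 ⊕ ℤ/8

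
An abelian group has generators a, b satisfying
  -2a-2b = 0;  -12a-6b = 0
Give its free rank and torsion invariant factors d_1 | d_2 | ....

rank_ℚ(R)=2; free=2−2=0
SNF(R) diag = [2, 6] → torsion [2, 6]

Answer: M ≅ ℤ/2 ⊕ ℤ/6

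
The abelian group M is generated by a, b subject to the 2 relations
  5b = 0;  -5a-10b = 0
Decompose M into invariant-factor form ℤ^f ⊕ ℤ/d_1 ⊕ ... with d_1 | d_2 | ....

rank_ℚ(R)=2; free=2−2=0
SNF(R) diag = [5, 5] → torsion [5, 5]

Answer: M ≅ ℤ/5 ⊕ ℤ/5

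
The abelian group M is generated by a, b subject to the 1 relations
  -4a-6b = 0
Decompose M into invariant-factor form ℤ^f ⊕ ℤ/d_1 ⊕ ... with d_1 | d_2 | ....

rank_ℚ(R)=1; free=2−1=1
SNF(R) diag = [2] → torsion [2]

Answer: M ≅ ℤ^1 ⊕ ℤ/2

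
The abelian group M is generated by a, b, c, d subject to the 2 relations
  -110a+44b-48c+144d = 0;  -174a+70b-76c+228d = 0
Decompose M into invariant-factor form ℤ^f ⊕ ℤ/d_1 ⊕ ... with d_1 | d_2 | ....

Answer: M ≅ ℤ^2 ⊕ ℤ/2 ⊕ ℤ/2

Derivation:
rank_ℚ(R)=2; free=4−2=2
SNF(R) diag = [2, 2] → torsion [2, 2]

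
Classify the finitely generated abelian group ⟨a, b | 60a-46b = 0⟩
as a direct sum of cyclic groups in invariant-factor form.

rank_ℚ(R)=1; free=2−1=1
SNF(R) diag = [2] → torsion [2]

Answer: M ≅ ℤ^1 ⊕ ℤ/2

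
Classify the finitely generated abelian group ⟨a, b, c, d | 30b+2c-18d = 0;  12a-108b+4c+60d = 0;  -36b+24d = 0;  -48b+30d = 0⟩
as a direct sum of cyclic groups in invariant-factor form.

Answer: M ≅ ℤ/2 ⊕ ℤ/6 ⊕ ℤ/12 ⊕ ℤ/12

Derivation:
rank_ℚ(R)=4; free=4−4=0
SNF(R) diag = [2, 6, 12, 12] → torsion [2, 6, 12, 12]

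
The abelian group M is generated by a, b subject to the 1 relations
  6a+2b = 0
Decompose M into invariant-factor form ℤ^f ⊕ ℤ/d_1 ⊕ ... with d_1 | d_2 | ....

rank_ℚ(R)=1; free=2−1=1
SNF(R) diag = [2] → torsion [2]

Answer: M ≅ ℤ^1 ⊕ ℤ/2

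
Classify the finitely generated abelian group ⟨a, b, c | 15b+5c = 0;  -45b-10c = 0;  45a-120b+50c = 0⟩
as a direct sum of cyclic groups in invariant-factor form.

Answer: M ≅ ℤ/5 ⊕ ℤ/15 ⊕ ℤ/45

Derivation:
rank_ℚ(R)=3; free=3−3=0
SNF(R) diag = [5, 15, 45] → torsion [5, 15, 45]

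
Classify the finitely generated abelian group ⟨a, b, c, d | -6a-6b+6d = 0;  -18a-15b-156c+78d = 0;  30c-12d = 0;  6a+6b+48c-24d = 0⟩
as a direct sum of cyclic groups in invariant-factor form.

Answer: M ≅ ℤ/3 ⊕ ℤ/6 ⊕ ℤ/6 ⊕ ℤ/6

Derivation:
rank_ℚ(R)=4; free=4−4=0
SNF(R) diag = [3, 6, 6, 6] → torsion [3, 6, 6, 6]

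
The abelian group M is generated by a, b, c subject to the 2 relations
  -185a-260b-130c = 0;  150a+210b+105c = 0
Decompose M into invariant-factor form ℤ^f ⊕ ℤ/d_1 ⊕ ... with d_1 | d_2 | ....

rank_ℚ(R)=2; free=3−2=1
SNF(R) diag = [5, 15] → torsion [5, 15]

Answer: M ≅ ℤ^1 ⊕ ℤ/5 ⊕ ℤ/15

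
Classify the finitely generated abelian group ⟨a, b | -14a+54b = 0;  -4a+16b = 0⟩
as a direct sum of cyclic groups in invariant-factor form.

rank_ℚ(R)=2; free=2−2=0
SNF(R) diag = [2, 4] → torsion [2, 4]

Answer: M ≅ ℤ/2 ⊕ ℤ/4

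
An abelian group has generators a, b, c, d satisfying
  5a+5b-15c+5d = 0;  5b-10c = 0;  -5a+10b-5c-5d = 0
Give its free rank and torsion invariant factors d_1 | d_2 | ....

rank_ℚ(R)=3; free=4−3=1
SNF(R) diag = [5, 5, 10] → torsion [5, 5, 10]

Answer: M ≅ ℤ^1 ⊕ ℤ/5 ⊕ ℤ/5 ⊕ ℤ/10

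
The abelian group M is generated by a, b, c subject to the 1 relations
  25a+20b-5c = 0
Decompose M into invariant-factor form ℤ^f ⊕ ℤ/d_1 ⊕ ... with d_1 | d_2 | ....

rank_ℚ(R)=1; free=3−1=2
SNF(R) diag = [5] → torsion [5]

Answer: M ≅ ℤ^2 ⊕ ℤ/5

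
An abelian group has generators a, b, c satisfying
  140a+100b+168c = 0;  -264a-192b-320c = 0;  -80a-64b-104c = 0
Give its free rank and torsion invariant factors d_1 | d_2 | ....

rank_ℚ(R)=3; free=3−3=0
SNF(R) diag = [4, 8, 24] → torsion [4, 8, 24]

Answer: M ≅ ℤ/4 ⊕ ℤ/8 ⊕ ℤ/24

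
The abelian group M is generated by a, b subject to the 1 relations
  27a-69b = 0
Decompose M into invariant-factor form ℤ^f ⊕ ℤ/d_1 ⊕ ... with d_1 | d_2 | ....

rank_ℚ(R)=1; free=2−1=1
SNF(R) diag = [3] → torsion [3]

Answer: M ≅ ℤ^1 ⊕ ℤ/3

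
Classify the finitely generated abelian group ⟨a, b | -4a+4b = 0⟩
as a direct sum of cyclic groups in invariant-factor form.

rank_ℚ(R)=1; free=2−1=1
SNF(R) diag = [4] → torsion [4]

Answer: M ≅ ℤ^1 ⊕ ℤ/4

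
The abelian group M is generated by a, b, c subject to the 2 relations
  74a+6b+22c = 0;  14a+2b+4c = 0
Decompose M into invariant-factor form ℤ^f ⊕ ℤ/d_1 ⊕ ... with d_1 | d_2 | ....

rank_ℚ(R)=2; free=3−2=1
SNF(R) diag = [2, 2] → torsion [2, 2]

Answer: M ≅ ℤ^1 ⊕ ℤ/2 ⊕ ℤ/2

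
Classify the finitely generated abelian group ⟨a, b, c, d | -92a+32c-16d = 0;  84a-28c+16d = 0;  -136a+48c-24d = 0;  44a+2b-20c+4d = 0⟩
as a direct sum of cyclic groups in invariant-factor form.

Answer: M ≅ ℤ/2 ⊕ ℤ/4 ⊕ ℤ/4 ⊕ ℤ/8

Derivation:
rank_ℚ(R)=4; free=4−4=0
SNF(R) diag = [2, 4, 4, 8] → torsion [2, 4, 4, 8]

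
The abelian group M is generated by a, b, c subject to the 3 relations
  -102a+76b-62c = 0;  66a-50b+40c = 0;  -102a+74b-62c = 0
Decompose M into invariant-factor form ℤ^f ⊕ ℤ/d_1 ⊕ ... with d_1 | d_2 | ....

Answer: M ≅ ℤ/2 ⊕ ℤ/2 ⊕ ℤ/6

Derivation:
rank_ℚ(R)=3; free=3−3=0
SNF(R) diag = [2, 2, 6] → torsion [2, 2, 6]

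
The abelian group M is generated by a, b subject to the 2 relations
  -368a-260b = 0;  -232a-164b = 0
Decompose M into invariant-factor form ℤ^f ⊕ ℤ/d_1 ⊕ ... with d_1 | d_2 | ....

rank_ℚ(R)=2; free=2−2=0
SNF(R) diag = [4, 8] → torsion [4, 8]

Answer: M ≅ ℤ/4 ⊕ ℤ/8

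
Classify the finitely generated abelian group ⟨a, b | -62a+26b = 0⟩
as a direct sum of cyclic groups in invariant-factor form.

Answer: M ≅ ℤ^1 ⊕ ℤ/2

Derivation:
rank_ℚ(R)=1; free=2−1=1
SNF(R) diag = [2] → torsion [2]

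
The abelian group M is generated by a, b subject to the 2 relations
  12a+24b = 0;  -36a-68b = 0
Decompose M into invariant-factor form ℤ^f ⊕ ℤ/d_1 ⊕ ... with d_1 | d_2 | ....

Answer: M ≅ ℤ/4 ⊕ ℤ/12

Derivation:
rank_ℚ(R)=2; free=2−2=0
SNF(R) diag = [4, 12] → torsion [4, 12]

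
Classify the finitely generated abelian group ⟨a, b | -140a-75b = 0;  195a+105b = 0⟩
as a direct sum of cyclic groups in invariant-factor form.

rank_ℚ(R)=2; free=2−2=0
SNF(R) diag = [5, 15] → torsion [5, 15]

Answer: M ≅ ℤ/5 ⊕ ℤ/15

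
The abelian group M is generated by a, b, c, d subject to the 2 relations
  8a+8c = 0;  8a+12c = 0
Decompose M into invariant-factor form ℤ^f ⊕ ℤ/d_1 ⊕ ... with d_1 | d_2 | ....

Answer: M ≅ ℤ^2 ⊕ ℤ/4 ⊕ ℤ/8

Derivation:
rank_ℚ(R)=2; free=4−2=2
SNF(R) diag = [4, 8] → torsion [4, 8]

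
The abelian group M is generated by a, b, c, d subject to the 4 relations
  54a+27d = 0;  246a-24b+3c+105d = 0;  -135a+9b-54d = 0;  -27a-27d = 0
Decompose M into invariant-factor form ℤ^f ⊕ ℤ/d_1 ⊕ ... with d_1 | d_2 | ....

Answer: M ≅ ℤ/3 ⊕ ℤ/9 ⊕ ℤ/27 ⊕ ℤ/27

Derivation:
rank_ℚ(R)=4; free=4−4=0
SNF(R) diag = [3, 9, 27, 27] → torsion [3, 9, 27, 27]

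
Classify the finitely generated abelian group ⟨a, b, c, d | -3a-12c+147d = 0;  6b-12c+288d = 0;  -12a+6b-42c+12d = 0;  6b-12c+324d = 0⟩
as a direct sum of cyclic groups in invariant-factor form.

Answer: M ≅ ℤ/3 ⊕ ℤ/6 ⊕ ℤ/18 ⊕ ℤ/36

Derivation:
rank_ℚ(R)=4; free=4−4=0
SNF(R) diag = [3, 6, 18, 36] → torsion [3, 6, 18, 36]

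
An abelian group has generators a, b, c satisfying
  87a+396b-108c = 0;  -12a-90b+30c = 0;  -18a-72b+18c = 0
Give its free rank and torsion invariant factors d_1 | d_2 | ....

rank_ℚ(R)=3; free=3−3=0
SNF(R) diag = [3, 6, 18] → torsion [3, 6, 18]

Answer: M ≅ ℤ/3 ⊕ ℤ/6 ⊕ ℤ/18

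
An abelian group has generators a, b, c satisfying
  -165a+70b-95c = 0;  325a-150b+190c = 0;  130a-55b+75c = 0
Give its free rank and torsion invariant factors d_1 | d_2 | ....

rank_ℚ(R)=3; free=3−3=0
SNF(R) diag = [5, 5, 15] → torsion [5, 5, 15]

Answer: M ≅ ℤ/5 ⊕ ℤ/5 ⊕ ℤ/15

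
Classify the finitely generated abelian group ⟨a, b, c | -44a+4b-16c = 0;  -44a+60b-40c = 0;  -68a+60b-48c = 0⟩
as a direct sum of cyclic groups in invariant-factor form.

Answer: M ≅ ℤ/4 ⊕ ℤ/8 ⊕ ℤ/16

Derivation:
rank_ℚ(R)=3; free=3−3=0
SNF(R) diag = [4, 8, 16] → torsion [4, 8, 16]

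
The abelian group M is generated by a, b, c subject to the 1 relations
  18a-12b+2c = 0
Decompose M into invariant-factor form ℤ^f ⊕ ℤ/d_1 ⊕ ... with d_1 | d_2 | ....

rank_ℚ(R)=1; free=3−1=2
SNF(R) diag = [2] → torsion [2]

Answer: M ≅ ℤ^2 ⊕ ℤ/2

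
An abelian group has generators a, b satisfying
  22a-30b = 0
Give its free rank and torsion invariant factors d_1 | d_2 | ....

Answer: M ≅ ℤ^1 ⊕ ℤ/2

Derivation:
rank_ℚ(R)=1; free=2−1=1
SNF(R) diag = [2] → torsion [2]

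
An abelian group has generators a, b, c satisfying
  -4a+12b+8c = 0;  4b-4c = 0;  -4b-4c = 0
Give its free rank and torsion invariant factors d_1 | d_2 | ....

Answer: M ≅ ℤ/4 ⊕ ℤ/4 ⊕ ℤ/8

Derivation:
rank_ℚ(R)=3; free=3−3=0
SNF(R) diag = [4, 4, 8] → torsion [4, 4, 8]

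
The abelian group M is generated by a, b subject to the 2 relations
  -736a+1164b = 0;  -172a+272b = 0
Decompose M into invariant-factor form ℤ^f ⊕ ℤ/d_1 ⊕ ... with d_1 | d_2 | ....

rank_ℚ(R)=2; free=2−2=0
SNF(R) diag = [4, 4] → torsion [4, 4]

Answer: M ≅ ℤ/4 ⊕ ℤ/4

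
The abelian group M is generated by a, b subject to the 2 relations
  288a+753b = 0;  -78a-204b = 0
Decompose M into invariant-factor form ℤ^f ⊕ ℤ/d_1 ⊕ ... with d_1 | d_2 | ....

Answer: M ≅ ℤ/3 ⊕ ℤ/6

Derivation:
rank_ℚ(R)=2; free=2−2=0
SNF(R) diag = [3, 6] → torsion [3, 6]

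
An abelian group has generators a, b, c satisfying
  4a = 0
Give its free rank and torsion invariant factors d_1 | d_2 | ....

rank_ℚ(R)=1; free=3−1=2
SNF(R) diag = [4] → torsion [4]

Answer: M ≅ ℤ^2 ⊕ ℤ/4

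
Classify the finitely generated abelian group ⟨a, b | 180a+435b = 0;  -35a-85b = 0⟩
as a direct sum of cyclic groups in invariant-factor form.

rank_ℚ(R)=2; free=2−2=0
SNF(R) diag = [5, 15] → torsion [5, 15]

Answer: M ≅ ℤ/5 ⊕ ℤ/15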